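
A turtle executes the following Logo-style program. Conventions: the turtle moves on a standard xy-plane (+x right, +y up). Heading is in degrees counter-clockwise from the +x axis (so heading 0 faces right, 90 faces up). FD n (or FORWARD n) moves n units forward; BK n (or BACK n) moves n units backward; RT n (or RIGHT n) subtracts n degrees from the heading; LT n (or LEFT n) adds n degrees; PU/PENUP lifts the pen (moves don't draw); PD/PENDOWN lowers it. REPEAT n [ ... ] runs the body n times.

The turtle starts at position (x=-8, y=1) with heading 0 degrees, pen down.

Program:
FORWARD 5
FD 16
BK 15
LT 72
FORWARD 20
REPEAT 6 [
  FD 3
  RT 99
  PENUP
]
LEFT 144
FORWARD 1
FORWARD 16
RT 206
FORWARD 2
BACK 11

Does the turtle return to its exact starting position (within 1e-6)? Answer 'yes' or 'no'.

Answer: no

Derivation:
Executing turtle program step by step:
Start: pos=(-8,1), heading=0, pen down
FD 5: (-8,1) -> (-3,1) [heading=0, draw]
FD 16: (-3,1) -> (13,1) [heading=0, draw]
BK 15: (13,1) -> (-2,1) [heading=0, draw]
LT 72: heading 0 -> 72
FD 20: (-2,1) -> (4.18,20.021) [heading=72, draw]
REPEAT 6 [
  -- iteration 1/6 --
  FD 3: (4.18,20.021) -> (5.107,22.874) [heading=72, draw]
  RT 99: heading 72 -> 333
  PU: pen up
  -- iteration 2/6 --
  FD 3: (5.107,22.874) -> (7.78,21.512) [heading=333, move]
  RT 99: heading 333 -> 234
  PU: pen up
  -- iteration 3/6 --
  FD 3: (7.78,21.512) -> (6.017,19.085) [heading=234, move]
  RT 99: heading 234 -> 135
  PU: pen up
  -- iteration 4/6 --
  FD 3: (6.017,19.085) -> (3.896,21.207) [heading=135, move]
  RT 99: heading 135 -> 36
  PU: pen up
  -- iteration 5/6 --
  FD 3: (3.896,21.207) -> (6.323,22.97) [heading=36, move]
  RT 99: heading 36 -> 297
  PU: pen up
  -- iteration 6/6 --
  FD 3: (6.323,22.97) -> (7.685,20.297) [heading=297, move]
  RT 99: heading 297 -> 198
  PU: pen up
]
LT 144: heading 198 -> 342
FD 1: (7.685,20.297) -> (8.636,19.988) [heading=342, move]
FD 16: (8.636,19.988) -> (23.853,15.044) [heading=342, move]
RT 206: heading 342 -> 136
FD 2: (23.853,15.044) -> (22.414,16.433) [heading=136, move]
BK 11: (22.414,16.433) -> (30.327,8.792) [heading=136, move]
Final: pos=(30.327,8.792), heading=136, 5 segment(s) drawn

Start position: (-8, 1)
Final position: (30.327, 8.792)
Distance = 39.111; >= 1e-6 -> NOT closed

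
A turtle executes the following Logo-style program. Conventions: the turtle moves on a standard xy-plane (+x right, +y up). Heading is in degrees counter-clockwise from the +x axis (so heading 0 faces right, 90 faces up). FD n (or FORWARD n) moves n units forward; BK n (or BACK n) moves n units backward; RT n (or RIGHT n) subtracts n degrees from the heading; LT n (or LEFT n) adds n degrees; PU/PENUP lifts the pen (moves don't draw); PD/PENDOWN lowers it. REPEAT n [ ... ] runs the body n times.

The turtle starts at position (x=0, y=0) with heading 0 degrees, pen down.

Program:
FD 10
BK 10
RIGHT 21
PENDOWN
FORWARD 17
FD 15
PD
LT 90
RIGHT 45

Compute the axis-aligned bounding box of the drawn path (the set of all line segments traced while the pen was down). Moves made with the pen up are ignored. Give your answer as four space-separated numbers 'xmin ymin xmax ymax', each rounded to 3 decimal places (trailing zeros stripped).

Executing turtle program step by step:
Start: pos=(0,0), heading=0, pen down
FD 10: (0,0) -> (10,0) [heading=0, draw]
BK 10: (10,0) -> (0,0) [heading=0, draw]
RT 21: heading 0 -> 339
PD: pen down
FD 17: (0,0) -> (15.871,-6.092) [heading=339, draw]
FD 15: (15.871,-6.092) -> (29.875,-11.468) [heading=339, draw]
PD: pen down
LT 90: heading 339 -> 69
RT 45: heading 69 -> 24
Final: pos=(29.875,-11.468), heading=24, 4 segment(s) drawn

Segment endpoints: x in {0, 10, 15.871, 29.875}, y in {-11.468, -6.092, 0}
xmin=0, ymin=-11.468, xmax=29.875, ymax=0

Answer: 0 -11.468 29.875 0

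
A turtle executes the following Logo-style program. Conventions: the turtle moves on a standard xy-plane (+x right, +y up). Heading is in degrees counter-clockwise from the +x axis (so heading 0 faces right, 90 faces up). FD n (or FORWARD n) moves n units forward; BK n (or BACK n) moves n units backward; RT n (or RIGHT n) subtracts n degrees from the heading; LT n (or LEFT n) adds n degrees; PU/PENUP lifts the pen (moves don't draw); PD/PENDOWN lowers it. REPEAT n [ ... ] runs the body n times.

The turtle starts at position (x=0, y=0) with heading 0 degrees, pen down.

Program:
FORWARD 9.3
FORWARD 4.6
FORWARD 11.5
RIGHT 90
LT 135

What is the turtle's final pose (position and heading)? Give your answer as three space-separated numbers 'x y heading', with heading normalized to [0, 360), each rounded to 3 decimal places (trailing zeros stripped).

Answer: 25.4 0 45

Derivation:
Executing turtle program step by step:
Start: pos=(0,0), heading=0, pen down
FD 9.3: (0,0) -> (9.3,0) [heading=0, draw]
FD 4.6: (9.3,0) -> (13.9,0) [heading=0, draw]
FD 11.5: (13.9,0) -> (25.4,0) [heading=0, draw]
RT 90: heading 0 -> 270
LT 135: heading 270 -> 45
Final: pos=(25.4,0), heading=45, 3 segment(s) drawn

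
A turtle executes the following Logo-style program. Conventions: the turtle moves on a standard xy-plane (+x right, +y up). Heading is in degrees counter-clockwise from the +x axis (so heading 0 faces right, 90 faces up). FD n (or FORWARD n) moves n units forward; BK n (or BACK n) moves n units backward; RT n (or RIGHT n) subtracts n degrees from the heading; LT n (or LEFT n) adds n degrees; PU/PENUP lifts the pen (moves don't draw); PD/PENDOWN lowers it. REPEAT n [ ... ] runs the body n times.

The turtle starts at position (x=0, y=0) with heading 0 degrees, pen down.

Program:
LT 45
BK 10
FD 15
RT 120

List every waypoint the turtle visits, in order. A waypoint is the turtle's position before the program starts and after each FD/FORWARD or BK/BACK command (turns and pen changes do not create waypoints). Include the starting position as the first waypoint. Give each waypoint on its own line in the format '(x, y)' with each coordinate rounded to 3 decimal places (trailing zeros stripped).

Answer: (0, 0)
(-7.071, -7.071)
(3.536, 3.536)

Derivation:
Executing turtle program step by step:
Start: pos=(0,0), heading=0, pen down
LT 45: heading 0 -> 45
BK 10: (0,0) -> (-7.071,-7.071) [heading=45, draw]
FD 15: (-7.071,-7.071) -> (3.536,3.536) [heading=45, draw]
RT 120: heading 45 -> 285
Final: pos=(3.536,3.536), heading=285, 2 segment(s) drawn
Waypoints (3 total):
(0, 0)
(-7.071, -7.071)
(3.536, 3.536)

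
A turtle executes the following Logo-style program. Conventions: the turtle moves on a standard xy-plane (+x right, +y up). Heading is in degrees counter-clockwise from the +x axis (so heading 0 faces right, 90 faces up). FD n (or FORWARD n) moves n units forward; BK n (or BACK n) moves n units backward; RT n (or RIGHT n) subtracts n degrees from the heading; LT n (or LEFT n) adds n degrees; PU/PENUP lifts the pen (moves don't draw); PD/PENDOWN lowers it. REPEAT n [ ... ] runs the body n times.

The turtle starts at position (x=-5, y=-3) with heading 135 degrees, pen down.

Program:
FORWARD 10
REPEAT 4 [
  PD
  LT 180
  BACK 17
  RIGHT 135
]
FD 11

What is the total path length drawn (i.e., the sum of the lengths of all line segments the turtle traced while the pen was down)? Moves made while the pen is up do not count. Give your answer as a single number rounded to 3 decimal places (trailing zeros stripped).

Executing turtle program step by step:
Start: pos=(-5,-3), heading=135, pen down
FD 10: (-5,-3) -> (-12.071,4.071) [heading=135, draw]
REPEAT 4 [
  -- iteration 1/4 --
  PD: pen down
  LT 180: heading 135 -> 315
  BK 17: (-12.071,4.071) -> (-24.092,16.092) [heading=315, draw]
  RT 135: heading 315 -> 180
  -- iteration 2/4 --
  PD: pen down
  LT 180: heading 180 -> 0
  BK 17: (-24.092,16.092) -> (-41.092,16.092) [heading=0, draw]
  RT 135: heading 0 -> 225
  -- iteration 3/4 --
  PD: pen down
  LT 180: heading 225 -> 45
  BK 17: (-41.092,16.092) -> (-53.113,4.071) [heading=45, draw]
  RT 135: heading 45 -> 270
  -- iteration 4/4 --
  PD: pen down
  LT 180: heading 270 -> 90
  BK 17: (-53.113,4.071) -> (-53.113,-12.929) [heading=90, draw]
  RT 135: heading 90 -> 315
]
FD 11: (-53.113,-12.929) -> (-45.335,-20.707) [heading=315, draw]
Final: pos=(-45.335,-20.707), heading=315, 6 segment(s) drawn

Segment lengths:
  seg 1: (-5,-3) -> (-12.071,4.071), length = 10
  seg 2: (-12.071,4.071) -> (-24.092,16.092), length = 17
  seg 3: (-24.092,16.092) -> (-41.092,16.092), length = 17
  seg 4: (-41.092,16.092) -> (-53.113,4.071), length = 17
  seg 5: (-53.113,4.071) -> (-53.113,-12.929), length = 17
  seg 6: (-53.113,-12.929) -> (-45.335,-20.707), length = 11
Total = 89

Answer: 89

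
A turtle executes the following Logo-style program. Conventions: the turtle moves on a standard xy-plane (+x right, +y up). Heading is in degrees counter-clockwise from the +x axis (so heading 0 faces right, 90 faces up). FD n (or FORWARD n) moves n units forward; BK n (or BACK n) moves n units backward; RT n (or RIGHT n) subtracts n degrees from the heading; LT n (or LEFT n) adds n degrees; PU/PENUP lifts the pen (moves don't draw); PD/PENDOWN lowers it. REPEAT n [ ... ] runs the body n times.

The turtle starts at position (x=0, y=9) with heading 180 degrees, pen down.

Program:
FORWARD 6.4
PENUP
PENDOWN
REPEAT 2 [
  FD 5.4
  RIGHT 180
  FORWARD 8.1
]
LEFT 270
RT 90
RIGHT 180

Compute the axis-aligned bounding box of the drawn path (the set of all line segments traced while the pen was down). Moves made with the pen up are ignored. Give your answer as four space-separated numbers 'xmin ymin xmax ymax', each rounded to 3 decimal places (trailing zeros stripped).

Executing turtle program step by step:
Start: pos=(0,9), heading=180, pen down
FD 6.4: (0,9) -> (-6.4,9) [heading=180, draw]
PU: pen up
PD: pen down
REPEAT 2 [
  -- iteration 1/2 --
  FD 5.4: (-6.4,9) -> (-11.8,9) [heading=180, draw]
  RT 180: heading 180 -> 0
  FD 8.1: (-11.8,9) -> (-3.7,9) [heading=0, draw]
  -- iteration 2/2 --
  FD 5.4: (-3.7,9) -> (1.7,9) [heading=0, draw]
  RT 180: heading 0 -> 180
  FD 8.1: (1.7,9) -> (-6.4,9) [heading=180, draw]
]
LT 270: heading 180 -> 90
RT 90: heading 90 -> 0
RT 180: heading 0 -> 180
Final: pos=(-6.4,9), heading=180, 5 segment(s) drawn

Segment endpoints: x in {-11.8, -6.4, -3.7, 0, 1.7}, y in {9, 9}
xmin=-11.8, ymin=9, xmax=1.7, ymax=9

Answer: -11.8 9 1.7 9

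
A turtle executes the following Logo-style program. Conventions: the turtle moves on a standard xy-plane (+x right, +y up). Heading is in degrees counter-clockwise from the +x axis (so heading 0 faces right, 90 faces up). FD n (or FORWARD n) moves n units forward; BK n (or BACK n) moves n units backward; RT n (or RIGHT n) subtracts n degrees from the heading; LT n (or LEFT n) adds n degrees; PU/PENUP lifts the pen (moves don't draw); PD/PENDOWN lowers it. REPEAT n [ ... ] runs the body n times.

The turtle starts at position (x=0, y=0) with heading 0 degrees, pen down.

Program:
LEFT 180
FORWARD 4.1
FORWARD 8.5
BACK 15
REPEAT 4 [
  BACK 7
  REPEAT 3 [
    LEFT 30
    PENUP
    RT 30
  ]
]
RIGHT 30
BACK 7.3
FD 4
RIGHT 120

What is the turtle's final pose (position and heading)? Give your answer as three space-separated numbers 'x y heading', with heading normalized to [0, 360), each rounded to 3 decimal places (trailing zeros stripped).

Answer: 33.258 -1.65 30

Derivation:
Executing turtle program step by step:
Start: pos=(0,0), heading=0, pen down
LT 180: heading 0 -> 180
FD 4.1: (0,0) -> (-4.1,0) [heading=180, draw]
FD 8.5: (-4.1,0) -> (-12.6,0) [heading=180, draw]
BK 15: (-12.6,0) -> (2.4,0) [heading=180, draw]
REPEAT 4 [
  -- iteration 1/4 --
  BK 7: (2.4,0) -> (9.4,0) [heading=180, draw]
  REPEAT 3 [
    -- iteration 1/3 --
    LT 30: heading 180 -> 210
    PU: pen up
    RT 30: heading 210 -> 180
    -- iteration 2/3 --
    LT 30: heading 180 -> 210
    PU: pen up
    RT 30: heading 210 -> 180
    -- iteration 3/3 --
    LT 30: heading 180 -> 210
    PU: pen up
    RT 30: heading 210 -> 180
  ]
  -- iteration 2/4 --
  BK 7: (9.4,0) -> (16.4,0) [heading=180, move]
  REPEAT 3 [
    -- iteration 1/3 --
    LT 30: heading 180 -> 210
    PU: pen up
    RT 30: heading 210 -> 180
    -- iteration 2/3 --
    LT 30: heading 180 -> 210
    PU: pen up
    RT 30: heading 210 -> 180
    -- iteration 3/3 --
    LT 30: heading 180 -> 210
    PU: pen up
    RT 30: heading 210 -> 180
  ]
  -- iteration 3/4 --
  BK 7: (16.4,0) -> (23.4,0) [heading=180, move]
  REPEAT 3 [
    -- iteration 1/3 --
    LT 30: heading 180 -> 210
    PU: pen up
    RT 30: heading 210 -> 180
    -- iteration 2/3 --
    LT 30: heading 180 -> 210
    PU: pen up
    RT 30: heading 210 -> 180
    -- iteration 3/3 --
    LT 30: heading 180 -> 210
    PU: pen up
    RT 30: heading 210 -> 180
  ]
  -- iteration 4/4 --
  BK 7: (23.4,0) -> (30.4,0) [heading=180, move]
  REPEAT 3 [
    -- iteration 1/3 --
    LT 30: heading 180 -> 210
    PU: pen up
    RT 30: heading 210 -> 180
    -- iteration 2/3 --
    LT 30: heading 180 -> 210
    PU: pen up
    RT 30: heading 210 -> 180
    -- iteration 3/3 --
    LT 30: heading 180 -> 210
    PU: pen up
    RT 30: heading 210 -> 180
  ]
]
RT 30: heading 180 -> 150
BK 7.3: (30.4,0) -> (36.722,-3.65) [heading=150, move]
FD 4: (36.722,-3.65) -> (33.258,-1.65) [heading=150, move]
RT 120: heading 150 -> 30
Final: pos=(33.258,-1.65), heading=30, 4 segment(s) drawn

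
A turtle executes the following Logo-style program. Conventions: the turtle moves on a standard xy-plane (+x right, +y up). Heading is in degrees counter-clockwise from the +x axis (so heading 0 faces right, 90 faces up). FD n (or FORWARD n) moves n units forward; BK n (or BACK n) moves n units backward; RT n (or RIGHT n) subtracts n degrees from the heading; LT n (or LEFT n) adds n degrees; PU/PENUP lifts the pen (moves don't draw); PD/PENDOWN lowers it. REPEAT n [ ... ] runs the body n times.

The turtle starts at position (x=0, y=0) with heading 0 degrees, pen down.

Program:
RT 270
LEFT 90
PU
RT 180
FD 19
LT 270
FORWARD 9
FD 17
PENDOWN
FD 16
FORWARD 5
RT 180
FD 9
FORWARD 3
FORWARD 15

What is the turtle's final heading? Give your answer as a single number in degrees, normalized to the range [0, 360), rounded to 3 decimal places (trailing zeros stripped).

Executing turtle program step by step:
Start: pos=(0,0), heading=0, pen down
RT 270: heading 0 -> 90
LT 90: heading 90 -> 180
PU: pen up
RT 180: heading 180 -> 0
FD 19: (0,0) -> (19,0) [heading=0, move]
LT 270: heading 0 -> 270
FD 9: (19,0) -> (19,-9) [heading=270, move]
FD 17: (19,-9) -> (19,-26) [heading=270, move]
PD: pen down
FD 16: (19,-26) -> (19,-42) [heading=270, draw]
FD 5: (19,-42) -> (19,-47) [heading=270, draw]
RT 180: heading 270 -> 90
FD 9: (19,-47) -> (19,-38) [heading=90, draw]
FD 3: (19,-38) -> (19,-35) [heading=90, draw]
FD 15: (19,-35) -> (19,-20) [heading=90, draw]
Final: pos=(19,-20), heading=90, 5 segment(s) drawn

Answer: 90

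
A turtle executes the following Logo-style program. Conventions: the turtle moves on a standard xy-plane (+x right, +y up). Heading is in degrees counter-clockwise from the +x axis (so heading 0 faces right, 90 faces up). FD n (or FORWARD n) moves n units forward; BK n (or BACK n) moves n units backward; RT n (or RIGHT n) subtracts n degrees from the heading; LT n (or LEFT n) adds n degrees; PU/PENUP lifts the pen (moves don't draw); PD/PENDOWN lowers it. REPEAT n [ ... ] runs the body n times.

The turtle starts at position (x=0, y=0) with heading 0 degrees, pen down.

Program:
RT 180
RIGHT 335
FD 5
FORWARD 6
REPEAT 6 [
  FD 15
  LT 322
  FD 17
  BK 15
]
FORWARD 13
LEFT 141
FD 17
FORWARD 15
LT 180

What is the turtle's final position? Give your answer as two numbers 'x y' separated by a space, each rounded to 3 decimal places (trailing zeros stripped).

Answer: -25.687 63.415

Derivation:
Executing turtle program step by step:
Start: pos=(0,0), heading=0, pen down
RT 180: heading 0 -> 180
RT 335: heading 180 -> 205
FD 5: (0,0) -> (-4.532,-2.113) [heading=205, draw]
FD 6: (-4.532,-2.113) -> (-9.969,-4.649) [heading=205, draw]
REPEAT 6 [
  -- iteration 1/6 --
  FD 15: (-9.969,-4.649) -> (-23.564,-10.988) [heading=205, draw]
  LT 322: heading 205 -> 167
  FD 17: (-23.564,-10.988) -> (-40.128,-7.164) [heading=167, draw]
  BK 15: (-40.128,-7.164) -> (-25.513,-10.538) [heading=167, draw]
  -- iteration 2/6 --
  FD 15: (-25.513,-10.538) -> (-40.128,-7.164) [heading=167, draw]
  LT 322: heading 167 -> 129
  FD 17: (-40.128,-7.164) -> (-50.827,6.048) [heading=129, draw]
  BK 15: (-50.827,6.048) -> (-41.387,-5.61) [heading=129, draw]
  -- iteration 3/6 --
  FD 15: (-41.387,-5.61) -> (-50.827,6.048) [heading=129, draw]
  LT 322: heading 129 -> 91
  FD 17: (-50.827,6.048) -> (-51.123,23.045) [heading=91, draw]
  BK 15: (-51.123,23.045) -> (-50.862,8.047) [heading=91, draw]
  -- iteration 4/6 --
  FD 15: (-50.862,8.047) -> (-51.123,23.045) [heading=91, draw]
  LT 322: heading 91 -> 53
  FD 17: (-51.123,23.045) -> (-40.893,36.622) [heading=53, draw]
  BK 15: (-40.893,36.622) -> (-49.92,24.642) [heading=53, draw]
  -- iteration 5/6 --
  FD 15: (-49.92,24.642) -> (-40.893,36.622) [heading=53, draw]
  LT 322: heading 53 -> 15
  FD 17: (-40.893,36.622) -> (-24.472,41.022) [heading=15, draw]
  BK 15: (-24.472,41.022) -> (-38.961,37.139) [heading=15, draw]
  -- iteration 6/6 --
  FD 15: (-38.961,37.139) -> (-24.472,41.022) [heading=15, draw]
  LT 322: heading 15 -> 337
  FD 17: (-24.472,41.022) -> (-8.823,34.379) [heading=337, draw]
  BK 15: (-8.823,34.379) -> (-22.631,40.24) [heading=337, draw]
]
FD 13: (-22.631,40.24) -> (-10.664,35.161) [heading=337, draw]
LT 141: heading 337 -> 118
FD 17: (-10.664,35.161) -> (-18.645,50.171) [heading=118, draw]
FD 15: (-18.645,50.171) -> (-25.687,63.415) [heading=118, draw]
LT 180: heading 118 -> 298
Final: pos=(-25.687,63.415), heading=298, 23 segment(s) drawn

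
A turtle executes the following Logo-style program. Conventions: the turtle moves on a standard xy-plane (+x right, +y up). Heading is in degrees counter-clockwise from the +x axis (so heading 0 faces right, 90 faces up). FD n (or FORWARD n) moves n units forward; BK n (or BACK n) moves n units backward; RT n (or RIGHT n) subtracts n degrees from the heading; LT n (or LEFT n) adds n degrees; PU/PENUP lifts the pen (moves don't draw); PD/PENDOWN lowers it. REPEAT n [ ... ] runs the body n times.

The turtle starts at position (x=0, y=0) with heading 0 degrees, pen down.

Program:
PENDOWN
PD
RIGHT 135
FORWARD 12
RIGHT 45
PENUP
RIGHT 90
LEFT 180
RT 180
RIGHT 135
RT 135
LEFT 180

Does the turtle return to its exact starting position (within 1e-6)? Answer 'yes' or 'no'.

Executing turtle program step by step:
Start: pos=(0,0), heading=0, pen down
PD: pen down
PD: pen down
RT 135: heading 0 -> 225
FD 12: (0,0) -> (-8.485,-8.485) [heading=225, draw]
RT 45: heading 225 -> 180
PU: pen up
RT 90: heading 180 -> 90
LT 180: heading 90 -> 270
RT 180: heading 270 -> 90
RT 135: heading 90 -> 315
RT 135: heading 315 -> 180
LT 180: heading 180 -> 0
Final: pos=(-8.485,-8.485), heading=0, 1 segment(s) drawn

Start position: (0, 0)
Final position: (-8.485, -8.485)
Distance = 12; >= 1e-6 -> NOT closed

Answer: no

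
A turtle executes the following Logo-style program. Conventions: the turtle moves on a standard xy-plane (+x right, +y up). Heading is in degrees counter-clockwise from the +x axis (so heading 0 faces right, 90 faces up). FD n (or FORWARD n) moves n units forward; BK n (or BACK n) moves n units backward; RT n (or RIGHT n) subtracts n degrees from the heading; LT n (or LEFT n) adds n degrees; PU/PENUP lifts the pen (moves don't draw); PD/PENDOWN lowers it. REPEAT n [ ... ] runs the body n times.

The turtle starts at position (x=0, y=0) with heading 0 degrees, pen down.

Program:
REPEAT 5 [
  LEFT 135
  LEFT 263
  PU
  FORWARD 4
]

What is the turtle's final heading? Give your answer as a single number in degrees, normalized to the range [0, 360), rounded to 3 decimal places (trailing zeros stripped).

Executing turtle program step by step:
Start: pos=(0,0), heading=0, pen down
REPEAT 5 [
  -- iteration 1/5 --
  LT 135: heading 0 -> 135
  LT 263: heading 135 -> 38
  PU: pen up
  FD 4: (0,0) -> (3.152,2.463) [heading=38, move]
  -- iteration 2/5 --
  LT 135: heading 38 -> 173
  LT 263: heading 173 -> 76
  PU: pen up
  FD 4: (3.152,2.463) -> (4.12,6.344) [heading=76, move]
  -- iteration 3/5 --
  LT 135: heading 76 -> 211
  LT 263: heading 211 -> 114
  PU: pen up
  FD 4: (4.12,6.344) -> (2.493,9.998) [heading=114, move]
  -- iteration 4/5 --
  LT 135: heading 114 -> 249
  LT 263: heading 249 -> 152
  PU: pen up
  FD 4: (2.493,9.998) -> (-1.039,11.876) [heading=152, move]
  -- iteration 5/5 --
  LT 135: heading 152 -> 287
  LT 263: heading 287 -> 190
  PU: pen up
  FD 4: (-1.039,11.876) -> (-4.978,11.181) [heading=190, move]
]
Final: pos=(-4.978,11.181), heading=190, 0 segment(s) drawn

Answer: 190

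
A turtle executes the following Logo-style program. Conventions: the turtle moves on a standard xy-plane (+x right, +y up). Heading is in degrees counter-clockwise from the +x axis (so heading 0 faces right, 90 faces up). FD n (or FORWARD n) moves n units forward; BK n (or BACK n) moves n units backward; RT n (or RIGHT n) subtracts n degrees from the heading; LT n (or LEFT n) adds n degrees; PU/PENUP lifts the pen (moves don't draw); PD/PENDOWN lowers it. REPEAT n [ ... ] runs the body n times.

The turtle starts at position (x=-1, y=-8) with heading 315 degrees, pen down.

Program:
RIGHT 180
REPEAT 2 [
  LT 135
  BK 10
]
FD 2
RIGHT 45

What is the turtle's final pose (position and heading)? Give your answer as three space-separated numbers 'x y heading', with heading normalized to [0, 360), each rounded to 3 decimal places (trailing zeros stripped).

Answer: -6.657 -3.657 0

Derivation:
Executing turtle program step by step:
Start: pos=(-1,-8), heading=315, pen down
RT 180: heading 315 -> 135
REPEAT 2 [
  -- iteration 1/2 --
  LT 135: heading 135 -> 270
  BK 10: (-1,-8) -> (-1,2) [heading=270, draw]
  -- iteration 2/2 --
  LT 135: heading 270 -> 45
  BK 10: (-1,2) -> (-8.071,-5.071) [heading=45, draw]
]
FD 2: (-8.071,-5.071) -> (-6.657,-3.657) [heading=45, draw]
RT 45: heading 45 -> 0
Final: pos=(-6.657,-3.657), heading=0, 3 segment(s) drawn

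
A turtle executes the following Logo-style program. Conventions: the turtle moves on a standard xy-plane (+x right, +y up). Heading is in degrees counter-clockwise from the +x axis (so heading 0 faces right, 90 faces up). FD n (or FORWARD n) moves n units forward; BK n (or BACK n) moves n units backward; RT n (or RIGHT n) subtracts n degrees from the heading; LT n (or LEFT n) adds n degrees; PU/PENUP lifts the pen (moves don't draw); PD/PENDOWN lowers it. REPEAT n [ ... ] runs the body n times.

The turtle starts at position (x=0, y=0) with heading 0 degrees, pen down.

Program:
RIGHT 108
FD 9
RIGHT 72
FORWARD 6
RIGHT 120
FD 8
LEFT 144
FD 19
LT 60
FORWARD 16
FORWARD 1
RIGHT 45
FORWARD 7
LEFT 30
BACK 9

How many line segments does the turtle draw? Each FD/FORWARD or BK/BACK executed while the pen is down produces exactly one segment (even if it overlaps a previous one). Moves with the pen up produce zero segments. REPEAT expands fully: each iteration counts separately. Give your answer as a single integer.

Answer: 8

Derivation:
Executing turtle program step by step:
Start: pos=(0,0), heading=0, pen down
RT 108: heading 0 -> 252
FD 9: (0,0) -> (-2.781,-8.56) [heading=252, draw]
RT 72: heading 252 -> 180
FD 6: (-2.781,-8.56) -> (-8.781,-8.56) [heading=180, draw]
RT 120: heading 180 -> 60
FD 8: (-8.781,-8.56) -> (-4.781,-1.631) [heading=60, draw]
LT 144: heading 60 -> 204
FD 19: (-4.781,-1.631) -> (-22.139,-9.359) [heading=204, draw]
LT 60: heading 204 -> 264
FD 16: (-22.139,-9.359) -> (-23.811,-25.272) [heading=264, draw]
FD 1: (-23.811,-25.272) -> (-23.916,-26.266) [heading=264, draw]
RT 45: heading 264 -> 219
FD 7: (-23.916,-26.266) -> (-29.356,-30.671) [heading=219, draw]
LT 30: heading 219 -> 249
BK 9: (-29.356,-30.671) -> (-26.13,-22.269) [heading=249, draw]
Final: pos=(-26.13,-22.269), heading=249, 8 segment(s) drawn
Segments drawn: 8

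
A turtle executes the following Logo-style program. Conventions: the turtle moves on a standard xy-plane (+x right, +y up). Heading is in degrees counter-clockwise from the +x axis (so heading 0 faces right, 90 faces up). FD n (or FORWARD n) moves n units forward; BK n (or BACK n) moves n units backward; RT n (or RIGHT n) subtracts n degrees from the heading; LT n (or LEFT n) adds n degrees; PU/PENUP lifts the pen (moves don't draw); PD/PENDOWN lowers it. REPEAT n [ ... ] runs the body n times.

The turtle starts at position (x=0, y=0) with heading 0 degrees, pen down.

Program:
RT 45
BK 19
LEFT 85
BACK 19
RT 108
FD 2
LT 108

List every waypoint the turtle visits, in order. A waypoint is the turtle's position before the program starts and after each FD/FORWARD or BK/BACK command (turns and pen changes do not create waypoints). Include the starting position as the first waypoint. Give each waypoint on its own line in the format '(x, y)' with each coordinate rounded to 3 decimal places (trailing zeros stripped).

Answer: (0, 0)
(-13.435, 13.435)
(-27.99, 1.222)
(-27.241, -0.632)

Derivation:
Executing turtle program step by step:
Start: pos=(0,0), heading=0, pen down
RT 45: heading 0 -> 315
BK 19: (0,0) -> (-13.435,13.435) [heading=315, draw]
LT 85: heading 315 -> 40
BK 19: (-13.435,13.435) -> (-27.99,1.222) [heading=40, draw]
RT 108: heading 40 -> 292
FD 2: (-27.99,1.222) -> (-27.241,-0.632) [heading=292, draw]
LT 108: heading 292 -> 40
Final: pos=(-27.241,-0.632), heading=40, 3 segment(s) drawn
Waypoints (4 total):
(0, 0)
(-13.435, 13.435)
(-27.99, 1.222)
(-27.241, -0.632)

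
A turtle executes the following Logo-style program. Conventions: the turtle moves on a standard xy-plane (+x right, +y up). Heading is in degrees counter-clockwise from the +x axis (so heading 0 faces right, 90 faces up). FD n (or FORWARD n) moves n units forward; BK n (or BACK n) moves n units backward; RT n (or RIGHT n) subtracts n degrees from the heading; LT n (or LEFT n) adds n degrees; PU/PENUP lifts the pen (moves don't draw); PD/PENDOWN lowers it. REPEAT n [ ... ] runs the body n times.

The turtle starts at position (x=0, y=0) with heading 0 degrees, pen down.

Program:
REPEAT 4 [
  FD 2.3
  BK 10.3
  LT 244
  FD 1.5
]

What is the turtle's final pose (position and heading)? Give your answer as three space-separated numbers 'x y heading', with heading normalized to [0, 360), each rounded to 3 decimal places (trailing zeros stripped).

Answer: -7.87 -2.087 256

Derivation:
Executing turtle program step by step:
Start: pos=(0,0), heading=0, pen down
REPEAT 4 [
  -- iteration 1/4 --
  FD 2.3: (0,0) -> (2.3,0) [heading=0, draw]
  BK 10.3: (2.3,0) -> (-8,0) [heading=0, draw]
  LT 244: heading 0 -> 244
  FD 1.5: (-8,0) -> (-8.658,-1.348) [heading=244, draw]
  -- iteration 2/4 --
  FD 2.3: (-8.658,-1.348) -> (-9.666,-3.415) [heading=244, draw]
  BK 10.3: (-9.666,-3.415) -> (-5.151,5.842) [heading=244, draw]
  LT 244: heading 244 -> 128
  FD 1.5: (-5.151,5.842) -> (-6.074,7.024) [heading=128, draw]
  -- iteration 3/4 --
  FD 2.3: (-6.074,7.024) -> (-7.49,8.837) [heading=128, draw]
  BK 10.3: (-7.49,8.837) -> (-1.149,0.72) [heading=128, draw]
  LT 244: heading 128 -> 12
  FD 1.5: (-1.149,0.72) -> (0.318,1.032) [heading=12, draw]
  -- iteration 4/4 --
  FD 2.3: (0.318,1.032) -> (2.568,1.51) [heading=12, draw]
  BK 10.3: (2.568,1.51) -> (-7.507,-0.631) [heading=12, draw]
  LT 244: heading 12 -> 256
  FD 1.5: (-7.507,-0.631) -> (-7.87,-2.087) [heading=256, draw]
]
Final: pos=(-7.87,-2.087), heading=256, 12 segment(s) drawn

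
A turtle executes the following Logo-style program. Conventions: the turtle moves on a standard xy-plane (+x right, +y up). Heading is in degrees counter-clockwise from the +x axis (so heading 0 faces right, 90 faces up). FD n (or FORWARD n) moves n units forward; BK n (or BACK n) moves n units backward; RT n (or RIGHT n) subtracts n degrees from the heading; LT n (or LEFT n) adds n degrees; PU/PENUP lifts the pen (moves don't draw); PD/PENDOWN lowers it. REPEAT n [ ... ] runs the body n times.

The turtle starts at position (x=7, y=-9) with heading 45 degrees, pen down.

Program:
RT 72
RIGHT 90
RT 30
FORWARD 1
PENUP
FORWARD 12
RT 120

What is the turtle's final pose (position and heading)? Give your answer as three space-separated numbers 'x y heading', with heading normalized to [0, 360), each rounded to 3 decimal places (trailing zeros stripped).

Executing turtle program step by step:
Start: pos=(7,-9), heading=45, pen down
RT 72: heading 45 -> 333
RT 90: heading 333 -> 243
RT 30: heading 243 -> 213
FD 1: (7,-9) -> (6.161,-9.545) [heading=213, draw]
PU: pen up
FD 12: (6.161,-9.545) -> (-3.903,-16.08) [heading=213, move]
RT 120: heading 213 -> 93
Final: pos=(-3.903,-16.08), heading=93, 1 segment(s) drawn

Answer: -3.903 -16.08 93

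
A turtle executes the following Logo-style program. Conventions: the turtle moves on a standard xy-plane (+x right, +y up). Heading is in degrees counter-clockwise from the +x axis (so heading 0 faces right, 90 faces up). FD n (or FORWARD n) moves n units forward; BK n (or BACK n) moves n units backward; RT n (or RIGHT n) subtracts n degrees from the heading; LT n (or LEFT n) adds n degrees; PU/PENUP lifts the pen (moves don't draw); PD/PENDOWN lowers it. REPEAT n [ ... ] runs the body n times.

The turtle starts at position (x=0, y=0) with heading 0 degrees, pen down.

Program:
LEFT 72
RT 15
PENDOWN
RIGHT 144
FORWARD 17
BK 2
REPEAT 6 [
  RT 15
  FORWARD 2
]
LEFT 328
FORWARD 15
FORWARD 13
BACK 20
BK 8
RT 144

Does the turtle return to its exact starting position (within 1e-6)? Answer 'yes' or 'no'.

Answer: no

Derivation:
Executing turtle program step by step:
Start: pos=(0,0), heading=0, pen down
LT 72: heading 0 -> 72
RT 15: heading 72 -> 57
PD: pen down
RT 144: heading 57 -> 273
FD 17: (0,0) -> (0.89,-16.977) [heading=273, draw]
BK 2: (0.89,-16.977) -> (0.785,-14.979) [heading=273, draw]
REPEAT 6 [
  -- iteration 1/6 --
  RT 15: heading 273 -> 258
  FD 2: (0.785,-14.979) -> (0.369,-16.936) [heading=258, draw]
  -- iteration 2/6 --
  RT 15: heading 258 -> 243
  FD 2: (0.369,-16.936) -> (-0.539,-18.718) [heading=243, draw]
  -- iteration 3/6 --
  RT 15: heading 243 -> 228
  FD 2: (-0.539,-18.718) -> (-1.877,-20.204) [heading=228, draw]
  -- iteration 4/6 --
  RT 15: heading 228 -> 213
  FD 2: (-1.877,-20.204) -> (-3.554,-21.293) [heading=213, draw]
  -- iteration 5/6 --
  RT 15: heading 213 -> 198
  FD 2: (-3.554,-21.293) -> (-5.456,-21.911) [heading=198, draw]
  -- iteration 6/6 --
  RT 15: heading 198 -> 183
  FD 2: (-5.456,-21.911) -> (-7.454,-22.016) [heading=183, draw]
]
LT 328: heading 183 -> 151
FD 15: (-7.454,-22.016) -> (-20.573,-14.744) [heading=151, draw]
FD 13: (-20.573,-14.744) -> (-31.943,-8.441) [heading=151, draw]
BK 20: (-31.943,-8.441) -> (-14.451,-18.138) [heading=151, draw]
BK 8: (-14.451,-18.138) -> (-7.454,-22.016) [heading=151, draw]
RT 144: heading 151 -> 7
Final: pos=(-7.454,-22.016), heading=7, 12 segment(s) drawn

Start position: (0, 0)
Final position: (-7.454, -22.016)
Distance = 23.244; >= 1e-6 -> NOT closed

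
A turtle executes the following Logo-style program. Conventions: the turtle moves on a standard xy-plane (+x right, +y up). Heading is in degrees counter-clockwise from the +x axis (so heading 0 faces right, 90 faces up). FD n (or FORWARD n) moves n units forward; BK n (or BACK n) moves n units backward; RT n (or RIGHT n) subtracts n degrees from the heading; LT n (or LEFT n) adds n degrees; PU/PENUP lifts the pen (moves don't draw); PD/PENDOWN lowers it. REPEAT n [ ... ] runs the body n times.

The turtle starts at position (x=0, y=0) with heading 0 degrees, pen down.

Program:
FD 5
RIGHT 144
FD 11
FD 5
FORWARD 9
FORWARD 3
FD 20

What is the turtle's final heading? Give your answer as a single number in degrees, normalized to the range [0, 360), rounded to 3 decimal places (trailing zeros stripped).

Answer: 216

Derivation:
Executing turtle program step by step:
Start: pos=(0,0), heading=0, pen down
FD 5: (0,0) -> (5,0) [heading=0, draw]
RT 144: heading 0 -> 216
FD 11: (5,0) -> (-3.899,-6.466) [heading=216, draw]
FD 5: (-3.899,-6.466) -> (-7.944,-9.405) [heading=216, draw]
FD 9: (-7.944,-9.405) -> (-15.225,-14.695) [heading=216, draw]
FD 3: (-15.225,-14.695) -> (-17.652,-16.458) [heading=216, draw]
FD 20: (-17.652,-16.458) -> (-33.833,-28.214) [heading=216, draw]
Final: pos=(-33.833,-28.214), heading=216, 6 segment(s) drawn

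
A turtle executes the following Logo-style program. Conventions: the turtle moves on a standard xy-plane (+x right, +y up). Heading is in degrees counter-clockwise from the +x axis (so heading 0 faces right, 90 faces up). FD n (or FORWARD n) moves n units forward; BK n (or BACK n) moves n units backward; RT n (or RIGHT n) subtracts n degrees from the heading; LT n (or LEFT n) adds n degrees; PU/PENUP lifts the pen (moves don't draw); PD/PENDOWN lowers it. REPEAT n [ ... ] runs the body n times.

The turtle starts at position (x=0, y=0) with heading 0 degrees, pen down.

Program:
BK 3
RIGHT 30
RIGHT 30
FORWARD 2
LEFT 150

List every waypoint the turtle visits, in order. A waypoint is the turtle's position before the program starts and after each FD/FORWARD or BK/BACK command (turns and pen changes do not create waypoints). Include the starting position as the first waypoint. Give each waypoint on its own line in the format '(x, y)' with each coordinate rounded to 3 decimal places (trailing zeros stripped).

Executing turtle program step by step:
Start: pos=(0,0), heading=0, pen down
BK 3: (0,0) -> (-3,0) [heading=0, draw]
RT 30: heading 0 -> 330
RT 30: heading 330 -> 300
FD 2: (-3,0) -> (-2,-1.732) [heading=300, draw]
LT 150: heading 300 -> 90
Final: pos=(-2,-1.732), heading=90, 2 segment(s) drawn
Waypoints (3 total):
(0, 0)
(-3, 0)
(-2, -1.732)

Answer: (0, 0)
(-3, 0)
(-2, -1.732)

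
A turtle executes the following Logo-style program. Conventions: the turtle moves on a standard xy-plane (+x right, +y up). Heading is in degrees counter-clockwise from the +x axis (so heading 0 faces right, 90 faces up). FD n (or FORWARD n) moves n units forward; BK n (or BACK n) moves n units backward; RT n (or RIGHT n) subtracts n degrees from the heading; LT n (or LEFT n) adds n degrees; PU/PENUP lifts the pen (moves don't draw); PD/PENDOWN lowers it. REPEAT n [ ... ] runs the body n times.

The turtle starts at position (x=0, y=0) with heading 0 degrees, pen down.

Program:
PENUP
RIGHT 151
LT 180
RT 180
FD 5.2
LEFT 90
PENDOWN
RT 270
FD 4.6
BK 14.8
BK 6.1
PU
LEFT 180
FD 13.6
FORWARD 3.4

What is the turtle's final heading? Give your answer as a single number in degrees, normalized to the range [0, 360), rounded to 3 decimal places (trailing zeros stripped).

Executing turtle program step by step:
Start: pos=(0,0), heading=0, pen down
PU: pen up
RT 151: heading 0 -> 209
LT 180: heading 209 -> 29
RT 180: heading 29 -> 209
FD 5.2: (0,0) -> (-4.548,-2.521) [heading=209, move]
LT 90: heading 209 -> 299
PD: pen down
RT 270: heading 299 -> 29
FD 4.6: (-4.548,-2.521) -> (-0.525,-0.291) [heading=29, draw]
BK 14.8: (-0.525,-0.291) -> (-13.469,-7.466) [heading=29, draw]
BK 6.1: (-13.469,-7.466) -> (-18.804,-10.423) [heading=29, draw]
PU: pen up
LT 180: heading 29 -> 209
FD 13.6: (-18.804,-10.423) -> (-30.699,-17.017) [heading=209, move]
FD 3.4: (-30.699,-17.017) -> (-33.673,-18.665) [heading=209, move]
Final: pos=(-33.673,-18.665), heading=209, 3 segment(s) drawn

Answer: 209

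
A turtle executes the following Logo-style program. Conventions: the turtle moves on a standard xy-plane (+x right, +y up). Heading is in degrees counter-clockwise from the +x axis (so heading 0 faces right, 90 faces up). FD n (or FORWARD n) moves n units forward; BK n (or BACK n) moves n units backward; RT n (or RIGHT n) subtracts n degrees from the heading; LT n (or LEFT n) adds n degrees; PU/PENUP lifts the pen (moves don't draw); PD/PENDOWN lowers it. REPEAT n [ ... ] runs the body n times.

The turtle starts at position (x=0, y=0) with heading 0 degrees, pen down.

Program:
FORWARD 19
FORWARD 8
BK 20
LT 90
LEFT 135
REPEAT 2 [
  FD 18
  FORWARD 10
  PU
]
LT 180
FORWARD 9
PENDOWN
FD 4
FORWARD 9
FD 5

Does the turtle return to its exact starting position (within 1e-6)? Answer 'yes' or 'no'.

Executing turtle program step by step:
Start: pos=(0,0), heading=0, pen down
FD 19: (0,0) -> (19,0) [heading=0, draw]
FD 8: (19,0) -> (27,0) [heading=0, draw]
BK 20: (27,0) -> (7,0) [heading=0, draw]
LT 90: heading 0 -> 90
LT 135: heading 90 -> 225
REPEAT 2 [
  -- iteration 1/2 --
  FD 18: (7,0) -> (-5.728,-12.728) [heading=225, draw]
  FD 10: (-5.728,-12.728) -> (-12.799,-19.799) [heading=225, draw]
  PU: pen up
  -- iteration 2/2 --
  FD 18: (-12.799,-19.799) -> (-25.527,-32.527) [heading=225, move]
  FD 10: (-25.527,-32.527) -> (-32.598,-39.598) [heading=225, move]
  PU: pen up
]
LT 180: heading 225 -> 45
FD 9: (-32.598,-39.598) -> (-26.234,-33.234) [heading=45, move]
PD: pen down
FD 4: (-26.234,-33.234) -> (-23.406,-30.406) [heading=45, draw]
FD 9: (-23.406,-30.406) -> (-17.042,-24.042) [heading=45, draw]
FD 5: (-17.042,-24.042) -> (-13.506,-20.506) [heading=45, draw]
Final: pos=(-13.506,-20.506), heading=45, 8 segment(s) drawn

Start position: (0, 0)
Final position: (-13.506, -20.506)
Distance = 24.554; >= 1e-6 -> NOT closed

Answer: no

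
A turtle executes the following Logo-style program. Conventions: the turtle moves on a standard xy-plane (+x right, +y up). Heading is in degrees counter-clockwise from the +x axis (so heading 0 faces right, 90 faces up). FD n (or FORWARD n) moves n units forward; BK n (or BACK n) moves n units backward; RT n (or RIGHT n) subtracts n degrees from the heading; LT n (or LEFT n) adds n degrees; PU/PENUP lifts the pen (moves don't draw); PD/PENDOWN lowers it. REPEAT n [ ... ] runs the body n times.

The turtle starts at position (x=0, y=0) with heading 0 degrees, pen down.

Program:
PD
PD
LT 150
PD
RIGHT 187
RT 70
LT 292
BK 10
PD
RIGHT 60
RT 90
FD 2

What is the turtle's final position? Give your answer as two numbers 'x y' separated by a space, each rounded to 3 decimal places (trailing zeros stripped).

Answer: 11.6 2.019

Derivation:
Executing turtle program step by step:
Start: pos=(0,0), heading=0, pen down
PD: pen down
PD: pen down
LT 150: heading 0 -> 150
PD: pen down
RT 187: heading 150 -> 323
RT 70: heading 323 -> 253
LT 292: heading 253 -> 185
BK 10: (0,0) -> (9.962,0.872) [heading=185, draw]
PD: pen down
RT 60: heading 185 -> 125
RT 90: heading 125 -> 35
FD 2: (9.962,0.872) -> (11.6,2.019) [heading=35, draw]
Final: pos=(11.6,2.019), heading=35, 2 segment(s) drawn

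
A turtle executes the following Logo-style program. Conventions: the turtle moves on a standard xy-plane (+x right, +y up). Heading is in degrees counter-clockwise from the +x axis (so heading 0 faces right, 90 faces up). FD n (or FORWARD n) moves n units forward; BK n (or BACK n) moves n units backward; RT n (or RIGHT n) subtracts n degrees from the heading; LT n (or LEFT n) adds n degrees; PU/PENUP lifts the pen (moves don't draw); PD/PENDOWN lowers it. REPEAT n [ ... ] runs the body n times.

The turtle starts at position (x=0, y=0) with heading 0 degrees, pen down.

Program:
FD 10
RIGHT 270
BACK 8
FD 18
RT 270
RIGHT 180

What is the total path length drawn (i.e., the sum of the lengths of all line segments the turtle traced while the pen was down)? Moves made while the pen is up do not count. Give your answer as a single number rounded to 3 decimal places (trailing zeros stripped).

Executing turtle program step by step:
Start: pos=(0,0), heading=0, pen down
FD 10: (0,0) -> (10,0) [heading=0, draw]
RT 270: heading 0 -> 90
BK 8: (10,0) -> (10,-8) [heading=90, draw]
FD 18: (10,-8) -> (10,10) [heading=90, draw]
RT 270: heading 90 -> 180
RT 180: heading 180 -> 0
Final: pos=(10,10), heading=0, 3 segment(s) drawn

Segment lengths:
  seg 1: (0,0) -> (10,0), length = 10
  seg 2: (10,0) -> (10,-8), length = 8
  seg 3: (10,-8) -> (10,10), length = 18
Total = 36

Answer: 36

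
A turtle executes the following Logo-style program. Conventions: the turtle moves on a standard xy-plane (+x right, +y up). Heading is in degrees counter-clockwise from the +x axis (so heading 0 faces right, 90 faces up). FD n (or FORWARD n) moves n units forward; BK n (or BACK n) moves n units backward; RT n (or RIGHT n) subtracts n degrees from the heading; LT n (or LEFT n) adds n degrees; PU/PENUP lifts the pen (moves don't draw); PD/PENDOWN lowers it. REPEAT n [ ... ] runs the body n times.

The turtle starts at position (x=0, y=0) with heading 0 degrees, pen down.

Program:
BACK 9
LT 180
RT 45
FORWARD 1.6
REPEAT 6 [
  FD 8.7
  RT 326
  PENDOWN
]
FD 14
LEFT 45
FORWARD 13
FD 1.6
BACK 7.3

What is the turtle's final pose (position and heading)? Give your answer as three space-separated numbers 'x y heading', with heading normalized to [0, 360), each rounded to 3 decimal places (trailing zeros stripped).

Answer: -12.689 -19.626 24

Derivation:
Executing turtle program step by step:
Start: pos=(0,0), heading=0, pen down
BK 9: (0,0) -> (-9,0) [heading=0, draw]
LT 180: heading 0 -> 180
RT 45: heading 180 -> 135
FD 1.6: (-9,0) -> (-10.131,1.131) [heading=135, draw]
REPEAT 6 [
  -- iteration 1/6 --
  FD 8.7: (-10.131,1.131) -> (-16.283,7.283) [heading=135, draw]
  RT 326: heading 135 -> 169
  PD: pen down
  -- iteration 2/6 --
  FD 8.7: (-16.283,7.283) -> (-24.823,8.943) [heading=169, draw]
  RT 326: heading 169 -> 203
  PD: pen down
  -- iteration 3/6 --
  FD 8.7: (-24.823,8.943) -> (-32.832,5.544) [heading=203, draw]
  RT 326: heading 203 -> 237
  PD: pen down
  -- iteration 4/6 --
  FD 8.7: (-32.832,5.544) -> (-37.57,-1.753) [heading=237, draw]
  RT 326: heading 237 -> 271
  PD: pen down
  -- iteration 5/6 --
  FD 8.7: (-37.57,-1.753) -> (-37.418,-10.451) [heading=271, draw]
  RT 326: heading 271 -> 305
  PD: pen down
  -- iteration 6/6 --
  FD 8.7: (-37.418,-10.451) -> (-32.428,-17.578) [heading=305, draw]
  RT 326: heading 305 -> 339
  PD: pen down
]
FD 14: (-32.428,-17.578) -> (-19.358,-22.595) [heading=339, draw]
LT 45: heading 339 -> 24
FD 13: (-19.358,-22.595) -> (-7.482,-17.307) [heading=24, draw]
FD 1.6: (-7.482,-17.307) -> (-6.02,-16.657) [heading=24, draw]
BK 7.3: (-6.02,-16.657) -> (-12.689,-19.626) [heading=24, draw]
Final: pos=(-12.689,-19.626), heading=24, 12 segment(s) drawn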